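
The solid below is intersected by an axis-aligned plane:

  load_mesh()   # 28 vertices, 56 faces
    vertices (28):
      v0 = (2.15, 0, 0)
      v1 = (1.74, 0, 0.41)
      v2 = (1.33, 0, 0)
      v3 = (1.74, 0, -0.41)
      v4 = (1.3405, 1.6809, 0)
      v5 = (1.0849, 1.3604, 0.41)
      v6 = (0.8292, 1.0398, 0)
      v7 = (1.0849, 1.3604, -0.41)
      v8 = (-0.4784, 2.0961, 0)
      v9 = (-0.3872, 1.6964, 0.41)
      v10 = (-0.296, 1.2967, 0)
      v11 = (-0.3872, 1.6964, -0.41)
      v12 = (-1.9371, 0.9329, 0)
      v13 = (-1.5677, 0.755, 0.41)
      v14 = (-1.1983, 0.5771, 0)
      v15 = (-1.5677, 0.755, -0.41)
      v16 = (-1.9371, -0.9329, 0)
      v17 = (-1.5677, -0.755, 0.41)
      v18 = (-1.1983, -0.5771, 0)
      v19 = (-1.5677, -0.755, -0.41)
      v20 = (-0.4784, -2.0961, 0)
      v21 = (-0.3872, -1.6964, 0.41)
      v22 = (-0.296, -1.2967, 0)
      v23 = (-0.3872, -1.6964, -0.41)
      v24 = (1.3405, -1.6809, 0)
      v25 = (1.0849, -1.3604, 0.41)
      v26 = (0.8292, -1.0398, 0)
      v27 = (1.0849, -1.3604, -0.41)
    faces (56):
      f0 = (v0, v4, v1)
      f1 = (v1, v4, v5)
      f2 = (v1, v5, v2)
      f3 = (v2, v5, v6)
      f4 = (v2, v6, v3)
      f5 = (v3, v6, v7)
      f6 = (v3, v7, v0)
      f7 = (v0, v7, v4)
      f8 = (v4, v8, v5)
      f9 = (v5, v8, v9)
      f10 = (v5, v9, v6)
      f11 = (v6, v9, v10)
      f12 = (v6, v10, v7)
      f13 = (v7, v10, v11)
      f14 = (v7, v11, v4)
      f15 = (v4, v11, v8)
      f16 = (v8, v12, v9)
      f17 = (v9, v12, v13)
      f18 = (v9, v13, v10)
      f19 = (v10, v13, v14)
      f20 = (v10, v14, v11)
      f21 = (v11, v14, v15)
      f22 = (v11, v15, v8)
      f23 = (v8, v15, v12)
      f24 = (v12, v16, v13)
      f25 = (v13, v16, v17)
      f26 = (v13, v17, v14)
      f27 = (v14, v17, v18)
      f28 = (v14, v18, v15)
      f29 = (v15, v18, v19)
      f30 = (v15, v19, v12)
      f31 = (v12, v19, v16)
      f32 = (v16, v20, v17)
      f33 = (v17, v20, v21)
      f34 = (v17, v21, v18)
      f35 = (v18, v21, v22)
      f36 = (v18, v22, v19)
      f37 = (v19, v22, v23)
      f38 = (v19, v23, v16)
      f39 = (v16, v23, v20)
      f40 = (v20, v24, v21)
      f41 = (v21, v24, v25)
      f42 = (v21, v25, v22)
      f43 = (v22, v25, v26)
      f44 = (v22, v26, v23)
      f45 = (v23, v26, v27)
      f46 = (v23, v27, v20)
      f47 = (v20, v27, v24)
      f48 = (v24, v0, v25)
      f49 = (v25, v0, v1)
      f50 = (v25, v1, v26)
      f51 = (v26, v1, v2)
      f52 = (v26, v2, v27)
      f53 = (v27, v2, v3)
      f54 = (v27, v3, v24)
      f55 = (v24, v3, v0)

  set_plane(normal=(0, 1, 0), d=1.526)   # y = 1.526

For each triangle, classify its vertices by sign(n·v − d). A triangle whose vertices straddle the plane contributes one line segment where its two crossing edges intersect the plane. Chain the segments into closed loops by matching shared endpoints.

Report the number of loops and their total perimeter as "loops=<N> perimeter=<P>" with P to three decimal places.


Straddling triangles (16 of 56):
  (v0,v4,v1) [-+-] → (1.4151, 1.526, 0)–(1.37732, 1.526, 0.0377827)  len=0.0534
  (v1,v4,v5) [-+-] → (1.37732, 1.526, 0.0377827)–(1.21697, 1.526, 0.198156)  len=0.2268
  (v0,v7,v4) [--+] → (1.21697, 1.526, -0.198156)–(1.4151, 1.526, 0)  len=0.2802
  (v4,v8,v5) [++-] → (0.733014, 1.526, 0.317712)–(1.21697, 1.526, 0.198156)  len=0.4985
  (v5,v8,v9) [-++] → (0.733014, 1.526, 0.317712)–(0.359365, 1.526, 0.41)  len=0.3849
  (v5,v9,v6) [-+-] → (0.359365, 1.526, 0.41)–(-0.0715214, 1.526, 0.303597)  len=0.4438
  (v6,v9,v10) [-+-] → (-0.0715214, 1.526, 0.303597)–(-0.34832, 1.526, 0.235209)  len=0.2851
  (v7,v10,v11) [--+] → (-0.34832, 1.526, -0.235209)–(0.359365, 1.526, -0.41)  len=0.7290
  (v7,v11,v4) [-++] → (0.359365, 1.526, -0.41)–(1.21697, 1.526, -0.198156)  len=0.8834
  (v8,v12,v9) [+-+] → (-1.19333, 1.526, 0)–(-0.733111, 1.526, 0.318495)  len=0.5597
  (v9,v12,v13) [+--] → (-0.733111, 1.526, 0.318495)–(-0.600879, 1.526, 0.41)  len=0.1608
  (v9,v13,v10) [+--] → (-0.600879, 1.526, 0.41)–(-0.34832, 1.526, 0.235209)  len=0.3071
  (v10,v14,v11) [--+] → (-0.51068, 1.526, -0.347582)–(-0.34832, 1.526, -0.235209)  len=0.1975
  (v11,v14,v15) [+--] → (-0.51068, 1.526, -0.347582)–(-0.600879, 1.526, -0.41)  len=0.1097
  (v11,v15,v8) [+-+] → (-0.600879, 1.526, -0.41)–(-0.94146, 1.526, -0.174291)  len=0.4142
  (v8,v15,v12) [+--] → (-0.94146, 1.526, -0.174291)–(-1.19333, 1.526, 0)  len=0.3063

Chained into 1 loop(s):
  loop 1: 16 segments, perimeter = 5.8404
Total perimeter = 5.840

loops=1 perimeter=5.840


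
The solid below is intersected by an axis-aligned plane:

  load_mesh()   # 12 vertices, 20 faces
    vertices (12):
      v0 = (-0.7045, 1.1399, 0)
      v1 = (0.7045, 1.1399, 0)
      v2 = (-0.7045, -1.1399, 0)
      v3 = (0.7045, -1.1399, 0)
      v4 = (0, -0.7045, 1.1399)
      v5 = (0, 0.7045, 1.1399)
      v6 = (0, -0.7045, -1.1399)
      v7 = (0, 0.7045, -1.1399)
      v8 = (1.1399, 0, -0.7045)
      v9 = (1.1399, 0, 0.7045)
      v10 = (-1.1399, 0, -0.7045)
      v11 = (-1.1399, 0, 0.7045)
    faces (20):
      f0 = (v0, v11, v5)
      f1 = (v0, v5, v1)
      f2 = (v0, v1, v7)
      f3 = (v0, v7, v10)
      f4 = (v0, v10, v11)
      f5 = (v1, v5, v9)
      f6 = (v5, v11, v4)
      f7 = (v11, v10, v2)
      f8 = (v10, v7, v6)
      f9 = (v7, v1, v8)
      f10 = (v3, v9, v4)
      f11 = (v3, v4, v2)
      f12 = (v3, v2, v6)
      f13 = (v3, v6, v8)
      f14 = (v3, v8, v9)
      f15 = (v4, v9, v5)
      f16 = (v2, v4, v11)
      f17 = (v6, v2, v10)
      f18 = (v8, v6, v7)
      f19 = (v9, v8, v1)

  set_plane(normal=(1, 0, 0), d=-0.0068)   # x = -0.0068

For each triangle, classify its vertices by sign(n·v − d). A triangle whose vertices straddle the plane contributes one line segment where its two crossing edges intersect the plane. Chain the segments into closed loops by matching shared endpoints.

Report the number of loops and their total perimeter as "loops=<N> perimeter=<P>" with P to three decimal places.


Straddling triangles (10 of 20):
  (v0,v11,v5) [--+] → (-0.0068, 0.700297, 1.1373)–(-0.0068, 0.708703, 1.1289)  len=0.0119
  (v0,v5,v1) [-++] → (-0.0068, 0.708703, 1.1289)–(-0.0068, 1.1399, 0)  len=1.2084
  (v0,v1,v7) [-++] → (-0.0068, 1.1399, 0)–(-0.0068, 0.708703, -1.1289)  len=1.2084
  (v0,v7,v10) [-+-] → (-0.0068, 0.708703, -1.1289)–(-0.0068, 0.700297, -1.1373)  len=0.0119
  (v5,v11,v4) [+-+] → (-0.0068, 0.700297, 1.1373)–(-0.0068, -0.700297, 1.1373)  len=1.4006
  (v10,v7,v6) [-++] → (-0.0068, 0.700297, -1.1373)–(-0.0068, -0.700297, -1.1373)  len=1.4006
  (v3,v4,v2) [++-] → (-0.0068, -0.708703, 1.1289)–(-0.0068, -1.1399, 0)  len=1.2084
  (v3,v2,v6) [+-+] → (-0.0068, -1.1399, 0)–(-0.0068, -0.708703, -1.1289)  len=1.2084
  (v2,v4,v11) [-+-] → (-0.0068, -0.708703, 1.1289)–(-0.0068, -0.700297, 1.1373)  len=0.0119
  (v6,v2,v10) [+--] → (-0.0068, -0.708703, -1.1289)–(-0.0068, -0.700297, -1.1373)  len=0.0119

Chained into 1 loop(s):
  loop 1: 10 segments, perimeter = 7.6825
Total perimeter = 7.683

loops=1 perimeter=7.683


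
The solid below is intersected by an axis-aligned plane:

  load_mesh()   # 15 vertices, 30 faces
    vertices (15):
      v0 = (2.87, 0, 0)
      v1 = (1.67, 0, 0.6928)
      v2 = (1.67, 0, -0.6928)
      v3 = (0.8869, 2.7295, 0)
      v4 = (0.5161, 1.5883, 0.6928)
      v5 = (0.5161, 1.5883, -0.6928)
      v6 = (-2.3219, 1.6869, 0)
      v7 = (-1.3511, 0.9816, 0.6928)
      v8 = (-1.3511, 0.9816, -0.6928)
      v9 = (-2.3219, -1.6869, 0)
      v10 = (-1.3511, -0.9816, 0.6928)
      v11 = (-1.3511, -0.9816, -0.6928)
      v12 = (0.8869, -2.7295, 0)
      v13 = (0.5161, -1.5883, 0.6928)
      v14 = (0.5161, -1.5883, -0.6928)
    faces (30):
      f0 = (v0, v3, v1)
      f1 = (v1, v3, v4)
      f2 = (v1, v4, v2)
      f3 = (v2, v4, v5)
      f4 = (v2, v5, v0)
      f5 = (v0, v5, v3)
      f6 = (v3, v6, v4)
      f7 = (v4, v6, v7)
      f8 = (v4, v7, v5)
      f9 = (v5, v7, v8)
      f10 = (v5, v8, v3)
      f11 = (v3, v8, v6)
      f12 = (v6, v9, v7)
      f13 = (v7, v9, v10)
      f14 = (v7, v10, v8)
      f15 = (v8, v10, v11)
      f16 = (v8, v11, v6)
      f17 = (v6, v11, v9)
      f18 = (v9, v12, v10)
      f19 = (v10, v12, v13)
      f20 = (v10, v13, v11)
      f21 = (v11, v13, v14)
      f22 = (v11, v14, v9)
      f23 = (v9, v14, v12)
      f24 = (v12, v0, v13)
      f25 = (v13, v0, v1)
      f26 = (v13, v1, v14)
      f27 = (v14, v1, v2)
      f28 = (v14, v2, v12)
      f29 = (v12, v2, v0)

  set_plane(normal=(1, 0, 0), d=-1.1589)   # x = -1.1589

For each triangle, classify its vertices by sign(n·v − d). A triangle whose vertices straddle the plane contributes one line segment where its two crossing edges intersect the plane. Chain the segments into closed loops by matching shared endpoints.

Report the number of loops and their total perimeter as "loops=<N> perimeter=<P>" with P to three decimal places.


Straddling triangles (12 of 30):
  (v3,v6,v4) [+-+] → (-1.1589, 2.06478, 0)–(-1.1589, 1.64649, 0.283906)  len=0.5055
  (v4,v6,v7) [+--] → (-1.1589, 1.64649, 0.283906)–(-1.1589, 1.04405, 0.6928)  len=0.7281
  (v4,v7,v5) [+-+] → (-1.1589, 1.04405, 0.6928)–(-1.1589, 1.04405, 0.550173)  len=0.1426
  (v5,v7,v8) [+--] → (-1.1589, 1.04405, 0.550173)–(-1.1589, 1.04405, -0.6928)  len=1.2430
  (v5,v8,v3) [+-+] → (-1.1589, 1.04405, -0.6928)–(-1.1589, 1.13171, -0.633302)  len=0.1059
  (v3,v8,v6) [+--] → (-1.1589, 1.13171, -0.633302)–(-1.1589, 2.06478, 0)  len=1.1277
  (v9,v12,v10) [-+-] → (-1.1589, -2.06478, 0)–(-1.1589, -1.13171, 0.633302)  len=1.1277
  (v10,v12,v13) [-++] → (-1.1589, -1.13171, 0.633302)–(-1.1589, -1.04405, 0.6928)  len=0.1059
  (v10,v13,v11) [-+-] → (-1.1589, -1.04405, 0.6928)–(-1.1589, -1.04405, -0.550173)  len=1.2430
  (v11,v13,v14) [-++] → (-1.1589, -1.04405, -0.550173)–(-1.1589, -1.04405, -0.6928)  len=0.1426
  (v11,v14,v9) [-+-] → (-1.1589, -1.04405, -0.6928)–(-1.1589, -1.64649, -0.283906)  len=0.7281
  (v9,v14,v12) [-++] → (-1.1589, -1.64649, -0.283906)–(-1.1589, -2.06478, 0)  len=0.5055

Chained into 2 loop(s):
  loop 1: 6 segments, perimeter = 3.8529
  loop 2: 6 segments, perimeter = 3.8529
Total perimeter = 7.706

loops=2 perimeter=7.706


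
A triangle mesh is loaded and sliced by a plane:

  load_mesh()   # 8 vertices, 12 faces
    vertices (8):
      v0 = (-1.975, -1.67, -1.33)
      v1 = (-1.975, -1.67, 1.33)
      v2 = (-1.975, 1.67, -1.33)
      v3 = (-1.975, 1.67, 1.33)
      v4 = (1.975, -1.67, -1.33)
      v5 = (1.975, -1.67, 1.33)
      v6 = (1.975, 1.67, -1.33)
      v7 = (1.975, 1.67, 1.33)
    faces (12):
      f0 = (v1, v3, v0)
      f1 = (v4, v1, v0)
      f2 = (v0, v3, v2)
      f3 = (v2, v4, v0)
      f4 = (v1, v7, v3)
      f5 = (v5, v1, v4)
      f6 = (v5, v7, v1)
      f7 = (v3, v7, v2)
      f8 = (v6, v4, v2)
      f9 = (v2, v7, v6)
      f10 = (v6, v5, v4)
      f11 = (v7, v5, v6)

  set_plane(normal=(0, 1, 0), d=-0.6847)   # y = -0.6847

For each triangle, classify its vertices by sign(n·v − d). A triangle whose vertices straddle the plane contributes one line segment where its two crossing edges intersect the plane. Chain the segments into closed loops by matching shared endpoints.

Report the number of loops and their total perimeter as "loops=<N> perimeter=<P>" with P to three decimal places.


loops=1 perimeter=13.220

Straddling triangles (8 of 12):
  (v1,v3,v0) [-+-] → (-1.975, -0.6847, 1.33)–(-1.975, -0.6847, -0.5453)  len=1.8753
  (v0,v3,v2) [-++] → (-1.975, -0.6847, -0.5453)–(-1.975, -0.6847, -1.33)  len=0.7847
  (v2,v4,v0) [+--] → (0.80975, -0.6847, -1.33)–(-1.975, -0.6847, -1.33)  len=2.7847
  (v1,v7,v3) [-++] → (-0.80975, -0.6847, 1.33)–(-1.975, -0.6847, 1.33)  len=1.1652
  (v5,v7,v1) [-+-] → (1.975, -0.6847, 1.33)–(-0.80975, -0.6847, 1.33)  len=2.7847
  (v6,v4,v2) [+-+] → (1.975, -0.6847, -1.33)–(0.80975, -0.6847, -1.33)  len=1.1652
  (v6,v5,v4) [+--] → (1.975, -0.6847, 0.5453)–(1.975, -0.6847, -1.33)  len=1.8753
  (v7,v5,v6) [+-+] → (1.975, -0.6847, 1.33)–(1.975, -0.6847, 0.5453)  len=0.7847

Chained into 1 loop(s):
  loop 1: 8 segments, perimeter = 13.2200
Total perimeter = 13.220


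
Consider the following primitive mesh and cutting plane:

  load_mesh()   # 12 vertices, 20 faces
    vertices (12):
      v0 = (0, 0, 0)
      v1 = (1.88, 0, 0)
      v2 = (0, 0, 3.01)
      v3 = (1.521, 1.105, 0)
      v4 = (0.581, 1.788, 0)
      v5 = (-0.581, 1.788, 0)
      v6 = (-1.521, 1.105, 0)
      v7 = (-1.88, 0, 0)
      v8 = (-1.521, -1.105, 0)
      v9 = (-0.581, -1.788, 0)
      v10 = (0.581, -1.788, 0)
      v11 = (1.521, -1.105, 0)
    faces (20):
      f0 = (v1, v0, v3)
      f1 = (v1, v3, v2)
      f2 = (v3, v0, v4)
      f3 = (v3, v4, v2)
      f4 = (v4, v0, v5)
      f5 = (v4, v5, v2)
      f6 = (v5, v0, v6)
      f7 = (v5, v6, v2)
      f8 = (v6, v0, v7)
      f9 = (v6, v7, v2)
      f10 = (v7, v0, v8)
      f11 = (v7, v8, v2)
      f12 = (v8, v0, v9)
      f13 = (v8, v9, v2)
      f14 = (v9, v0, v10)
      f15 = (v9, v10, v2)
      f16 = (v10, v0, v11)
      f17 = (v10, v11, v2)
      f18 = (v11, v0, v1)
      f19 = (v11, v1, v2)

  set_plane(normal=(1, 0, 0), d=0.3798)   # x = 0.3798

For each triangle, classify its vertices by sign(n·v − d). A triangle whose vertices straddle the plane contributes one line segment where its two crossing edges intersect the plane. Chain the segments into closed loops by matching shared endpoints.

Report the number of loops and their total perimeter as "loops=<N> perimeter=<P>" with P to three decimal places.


loops=1 perimeter=9.640

Straddling triangles (12 of 20):
  (v1,v0,v3) [+-+] → (0.3798, 0, 0)–(0.3798, 0.275923, 0)  len=0.2759
  (v1,v3,v2) [++-] → (0.3798, 0.275923, 2.25839)–(0.3798, 0, 2.40192)  len=0.3110
  (v3,v0,v4) [+-+] → (0.3798, 0.275923, 0)–(0.3798, 1.16882, 0)  len=0.8929
  (v3,v4,v2) [++-] → (0.3798, 1.16882, 1.04236)–(0.3798, 0.275923, 2.25839)  len=1.5086
  (v4,v0,v5) [+--] → (0.3798, 1.16882, 0)–(0.3798, 1.788, 0)  len=0.6192
  (v4,v5,v2) [+--] → (0.3798, 1.788, 0)–(0.3798, 1.16882, 1.04236)  len=1.2124
  (v9,v0,v10) [--+] → (0.3798, -1.16882, 0)–(0.3798, -1.788, 0)  len=0.6192
  (v9,v10,v2) [-+-] → (0.3798, -1.788, 0)–(0.3798, -1.16882, 1.04236)  len=1.2124
  (v10,v0,v11) [+-+] → (0.3798, -1.16882, 0)–(0.3798, -0.275923, 0)  len=0.8929
  (v10,v11,v2) [++-] → (0.3798, -0.275923, 2.25839)–(0.3798, -1.16882, 1.04236)  len=1.5086
  (v11,v0,v1) [+-+] → (0.3798, -0.275923, 0)–(0.3798, 0, 0)  len=0.2759
  (v11,v1,v2) [++-] → (0.3798, 0, 2.40192)–(0.3798, -0.275923, 2.25839)  len=0.3110

Chained into 1 loop(s):
  loop 1: 12 segments, perimeter = 9.6401
Total perimeter = 9.640


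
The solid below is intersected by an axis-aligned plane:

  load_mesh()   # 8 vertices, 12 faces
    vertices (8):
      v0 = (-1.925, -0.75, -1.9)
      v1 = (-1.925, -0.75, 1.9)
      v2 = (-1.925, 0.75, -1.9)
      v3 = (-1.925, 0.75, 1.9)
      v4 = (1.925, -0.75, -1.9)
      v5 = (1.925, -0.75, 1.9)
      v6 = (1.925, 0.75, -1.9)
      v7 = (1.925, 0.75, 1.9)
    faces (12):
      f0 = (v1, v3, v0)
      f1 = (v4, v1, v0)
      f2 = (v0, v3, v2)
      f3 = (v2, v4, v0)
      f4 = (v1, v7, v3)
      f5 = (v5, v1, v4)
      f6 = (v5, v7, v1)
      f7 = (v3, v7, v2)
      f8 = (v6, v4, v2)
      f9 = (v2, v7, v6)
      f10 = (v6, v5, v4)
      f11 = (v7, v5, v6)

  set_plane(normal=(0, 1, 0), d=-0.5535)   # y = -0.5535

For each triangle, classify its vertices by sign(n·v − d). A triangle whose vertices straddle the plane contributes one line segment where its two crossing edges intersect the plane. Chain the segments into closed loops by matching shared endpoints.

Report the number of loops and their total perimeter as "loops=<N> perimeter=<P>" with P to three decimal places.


loops=1 perimeter=15.300

Straddling triangles (8 of 12):
  (v1,v3,v0) [-+-] → (-1.925, -0.5535, 1.9)–(-1.925, -0.5535, -1.4022)  len=3.3022
  (v0,v3,v2) [-++] → (-1.925, -0.5535, -1.4022)–(-1.925, -0.5535, -1.9)  len=0.4978
  (v2,v4,v0) [+--] → (1.42065, -0.5535, -1.9)–(-1.925, -0.5535, -1.9)  len=3.3457
  (v1,v7,v3) [-++] → (-1.42065, -0.5535, 1.9)–(-1.925, -0.5535, 1.9)  len=0.5044
  (v5,v7,v1) [-+-] → (1.925, -0.5535, 1.9)–(-1.42065, -0.5535, 1.9)  len=3.3457
  (v6,v4,v2) [+-+] → (1.925, -0.5535, -1.9)–(1.42065, -0.5535, -1.9)  len=0.5044
  (v6,v5,v4) [+--] → (1.925, -0.5535, 1.4022)–(1.925, -0.5535, -1.9)  len=3.3022
  (v7,v5,v6) [+-+] → (1.925, -0.5535, 1.9)–(1.925, -0.5535, 1.4022)  len=0.4978

Chained into 1 loop(s):
  loop 1: 8 segments, perimeter = 15.3000
Total perimeter = 15.300


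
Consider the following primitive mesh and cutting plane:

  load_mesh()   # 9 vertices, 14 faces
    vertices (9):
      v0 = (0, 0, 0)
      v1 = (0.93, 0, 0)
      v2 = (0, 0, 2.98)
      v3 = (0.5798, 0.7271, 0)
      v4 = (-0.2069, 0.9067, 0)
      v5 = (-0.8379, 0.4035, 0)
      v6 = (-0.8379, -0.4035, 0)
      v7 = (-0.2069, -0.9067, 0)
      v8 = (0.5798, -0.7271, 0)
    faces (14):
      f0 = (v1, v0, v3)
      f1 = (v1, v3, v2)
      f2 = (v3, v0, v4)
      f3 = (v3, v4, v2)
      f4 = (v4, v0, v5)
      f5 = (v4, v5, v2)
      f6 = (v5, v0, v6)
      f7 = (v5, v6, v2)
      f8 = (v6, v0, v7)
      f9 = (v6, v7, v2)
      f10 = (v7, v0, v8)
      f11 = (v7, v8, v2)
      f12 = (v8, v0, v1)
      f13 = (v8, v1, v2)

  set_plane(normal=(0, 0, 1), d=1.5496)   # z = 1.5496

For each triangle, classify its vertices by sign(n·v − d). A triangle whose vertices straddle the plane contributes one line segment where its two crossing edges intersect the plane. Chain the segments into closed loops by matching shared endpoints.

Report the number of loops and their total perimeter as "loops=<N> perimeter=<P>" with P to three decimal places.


loops=1 perimeter=2.712

Straddling triangles (7 of 14):
  (v1,v3,v2) [--+] → (0.278304, 0.349008, 1.5496)–(0.4464, 0, 1.5496)  len=0.3874
  (v3,v4,v2) [--+] → (-0.099312, 0.435216, 1.5496)–(0.278304, 0.349008, 1.5496)  len=0.3873
  (v4,v5,v2) [--+] → (-0.402192, 0.19368, 1.5496)–(-0.099312, 0.435216, 1.5496)  len=0.3874
  (v5,v6,v2) [--+] → (-0.402192, -0.19368, 1.5496)–(-0.402192, 0.19368, 1.5496)  len=0.3874
  (v6,v7,v2) [--+] → (-0.099312, -0.435216, 1.5496)–(-0.402192, -0.19368, 1.5496)  len=0.3874
  (v7,v8,v2) [--+] → (0.278304, -0.349008, 1.5496)–(-0.099312, -0.435216, 1.5496)  len=0.3873
  (v8,v1,v2) [--+] → (0.4464, 0, 1.5496)–(0.278304, -0.349008, 1.5496)  len=0.3874

Chained into 1 loop(s):
  loop 1: 7 segments, perimeter = 2.7116
Total perimeter = 2.712


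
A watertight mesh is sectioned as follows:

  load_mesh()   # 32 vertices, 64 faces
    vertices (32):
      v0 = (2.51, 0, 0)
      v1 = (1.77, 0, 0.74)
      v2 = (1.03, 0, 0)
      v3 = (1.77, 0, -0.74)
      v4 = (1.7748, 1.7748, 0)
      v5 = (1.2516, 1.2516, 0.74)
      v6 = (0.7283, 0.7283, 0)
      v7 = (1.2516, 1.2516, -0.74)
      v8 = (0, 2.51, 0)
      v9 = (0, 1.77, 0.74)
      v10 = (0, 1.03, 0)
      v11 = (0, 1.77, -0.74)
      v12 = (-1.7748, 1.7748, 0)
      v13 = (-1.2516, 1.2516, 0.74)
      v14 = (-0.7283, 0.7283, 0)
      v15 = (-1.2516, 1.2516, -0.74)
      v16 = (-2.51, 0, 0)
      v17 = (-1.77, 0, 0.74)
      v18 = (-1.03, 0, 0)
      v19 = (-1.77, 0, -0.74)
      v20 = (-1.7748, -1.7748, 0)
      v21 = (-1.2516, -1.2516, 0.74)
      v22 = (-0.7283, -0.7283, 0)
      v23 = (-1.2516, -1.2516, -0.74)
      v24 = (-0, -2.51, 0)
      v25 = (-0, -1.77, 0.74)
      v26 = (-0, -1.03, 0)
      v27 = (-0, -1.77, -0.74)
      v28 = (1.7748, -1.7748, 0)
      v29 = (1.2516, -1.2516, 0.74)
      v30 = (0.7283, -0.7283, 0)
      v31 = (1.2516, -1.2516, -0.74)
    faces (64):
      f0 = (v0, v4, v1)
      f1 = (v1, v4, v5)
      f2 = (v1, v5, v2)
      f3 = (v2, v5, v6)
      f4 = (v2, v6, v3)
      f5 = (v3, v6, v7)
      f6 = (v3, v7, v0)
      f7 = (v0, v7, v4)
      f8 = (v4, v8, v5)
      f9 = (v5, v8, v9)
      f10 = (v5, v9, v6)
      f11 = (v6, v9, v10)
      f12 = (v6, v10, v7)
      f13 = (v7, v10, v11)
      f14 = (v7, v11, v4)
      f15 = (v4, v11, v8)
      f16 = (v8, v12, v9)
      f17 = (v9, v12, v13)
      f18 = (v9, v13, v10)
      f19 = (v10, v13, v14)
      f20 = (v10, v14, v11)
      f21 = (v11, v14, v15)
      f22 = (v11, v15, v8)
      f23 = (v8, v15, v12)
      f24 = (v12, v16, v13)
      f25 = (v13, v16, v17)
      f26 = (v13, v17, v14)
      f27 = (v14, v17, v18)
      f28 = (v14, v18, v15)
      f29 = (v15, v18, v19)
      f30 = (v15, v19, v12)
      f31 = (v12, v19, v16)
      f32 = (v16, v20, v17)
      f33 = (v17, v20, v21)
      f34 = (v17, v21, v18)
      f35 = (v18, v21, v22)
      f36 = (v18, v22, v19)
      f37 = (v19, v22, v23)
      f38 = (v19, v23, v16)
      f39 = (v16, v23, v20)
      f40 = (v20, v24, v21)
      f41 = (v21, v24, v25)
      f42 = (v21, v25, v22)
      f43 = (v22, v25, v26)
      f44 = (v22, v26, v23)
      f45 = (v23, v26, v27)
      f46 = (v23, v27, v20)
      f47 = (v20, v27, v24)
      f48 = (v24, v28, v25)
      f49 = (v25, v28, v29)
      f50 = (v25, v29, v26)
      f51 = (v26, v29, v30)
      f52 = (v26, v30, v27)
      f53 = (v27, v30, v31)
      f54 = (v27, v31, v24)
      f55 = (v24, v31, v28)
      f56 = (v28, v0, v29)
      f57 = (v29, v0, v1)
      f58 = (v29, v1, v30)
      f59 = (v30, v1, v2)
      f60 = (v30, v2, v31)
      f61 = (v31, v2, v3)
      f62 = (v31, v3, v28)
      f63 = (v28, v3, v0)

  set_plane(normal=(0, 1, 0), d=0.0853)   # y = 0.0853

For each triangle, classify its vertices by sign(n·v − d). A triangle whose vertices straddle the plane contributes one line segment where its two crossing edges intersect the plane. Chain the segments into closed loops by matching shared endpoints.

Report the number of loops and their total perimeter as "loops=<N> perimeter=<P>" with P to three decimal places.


Straddling triangles (16 of 64):
  (v0,v4,v1) [-+-] → (2.47466, 0.0853, 0)–(1.77023, 0.0853, 0.704434)  len=0.9962
  (v1,v4,v5) [-++] → (1.77023, 0.0853, 0.704434)–(1.73467, 0.0853, 0.74)  len=0.0503
  (v1,v5,v2) [-+-] → (1.73467, 0.0853, 0.74)–(1.0451, 0.0853, 0.050433)  len=0.9752
  (v2,v5,v6) [-++] → (1.0451, 0.0853, 0.050433)–(0.994664, 0.0853, 0)  len=0.0713
  (v2,v6,v3) [-+-] → (0.994664, 0.0853, 0)–(1.64799, 0.0853, -0.65333)  len=0.9239
  (v3,v6,v7) [-++] → (1.64799, 0.0853, -0.65333)–(1.73467, 0.0853, -0.74)  len=0.1226
  (v3,v7,v0) [-+-] → (1.73467, 0.0853, -0.74)–(2.42424, 0.0853, -0.050433)  len=0.9752
  (v0,v7,v4) [-++] → (2.42424, 0.0853, -0.050433)–(2.47466, 0.0853, 0)  len=0.0713
  (v12,v16,v13) [+-+] → (-2.47466, 0.0853, 0)–(-2.42424, 0.0853, 0.050433)  len=0.0713
  (v13,v16,v17) [+--] → (-2.42424, 0.0853, 0.050433)–(-1.73467, 0.0853, 0.74)  len=0.9752
  (v13,v17,v14) [+-+] → (-1.73467, 0.0853, 0.74)–(-1.64799, 0.0853, 0.65333)  len=0.1226
  (v14,v17,v18) [+--] → (-1.64799, 0.0853, 0.65333)–(-0.994664, 0.0853, 0)  len=0.9239
  (v14,v18,v15) [+-+] → (-0.994664, 0.0853, 0)–(-1.0451, 0.0853, -0.050433)  len=0.0713
  (v15,v18,v19) [+--] → (-1.0451, 0.0853, -0.050433)–(-1.73467, 0.0853, -0.74)  len=0.9752
  (v15,v19,v12) [+-+] → (-1.73467, 0.0853, -0.74)–(-1.77023, 0.0853, -0.704434)  len=0.0503
  (v12,v19,v16) [+--] → (-1.77023, 0.0853, -0.704434)–(-2.47466, 0.0853, 0)  len=0.9962

Chained into 2 loop(s):
  loop 1: 8 segments, perimeter = 4.1861
  loop 2: 8 segments, perimeter = 4.1861
Total perimeter = 8.372

loops=2 perimeter=8.372


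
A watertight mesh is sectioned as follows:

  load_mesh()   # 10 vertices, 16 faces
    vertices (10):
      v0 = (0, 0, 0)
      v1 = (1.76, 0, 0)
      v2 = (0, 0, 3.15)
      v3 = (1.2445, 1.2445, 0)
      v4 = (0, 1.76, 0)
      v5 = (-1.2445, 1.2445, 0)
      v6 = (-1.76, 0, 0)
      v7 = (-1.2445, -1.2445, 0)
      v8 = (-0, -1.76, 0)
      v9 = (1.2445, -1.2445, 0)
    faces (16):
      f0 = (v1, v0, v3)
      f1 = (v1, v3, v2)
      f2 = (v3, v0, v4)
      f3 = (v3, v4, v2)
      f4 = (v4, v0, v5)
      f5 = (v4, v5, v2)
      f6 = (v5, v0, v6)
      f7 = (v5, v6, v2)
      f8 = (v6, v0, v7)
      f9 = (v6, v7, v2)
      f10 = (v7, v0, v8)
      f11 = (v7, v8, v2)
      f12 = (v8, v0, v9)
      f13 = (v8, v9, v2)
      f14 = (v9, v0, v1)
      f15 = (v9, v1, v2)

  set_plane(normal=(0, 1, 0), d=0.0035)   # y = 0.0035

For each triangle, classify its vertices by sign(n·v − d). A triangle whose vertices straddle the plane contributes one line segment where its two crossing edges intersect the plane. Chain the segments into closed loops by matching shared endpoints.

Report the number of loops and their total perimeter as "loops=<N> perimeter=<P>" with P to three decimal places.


Straddling triangles (8 of 16):
  (v1,v0,v3) [--+] → (0.0035, 0.0035, 0)–(1.75855, 0.0035, 0)  len=1.7551
  (v1,v3,v2) [-+-] → (1.75855, 0.0035, 0)–(0.0035, 0.0035, 3.14114)  len=3.5982
  (v3,v0,v4) [+-+] → (0.0035, 0.0035, 0)–(0, 0.0035, 0)  len=0.0035
  (v3,v4,v2) [++-] → (0, 0.0035, 3.14374)–(0.0035, 0.0035, 3.14114)  len=0.0044
  (v4,v0,v5) [+-+] → (0, 0.0035, 0)–(-0.0035, 0.0035, 0)  len=0.0035
  (v4,v5,v2) [++-] → (-0.0035, 0.0035, 3.14114)–(0, 0.0035, 3.14374)  len=0.0044
  (v5,v0,v6) [+--] → (-0.0035, 0.0035, 0)–(-1.75855, 0.0035, 0)  len=1.7551
  (v5,v6,v2) [+--] → (-1.75855, 0.0035, 0)–(-0.0035, 0.0035, 3.14114)  len=3.5982

Chained into 1 loop(s):
  loop 1: 8 segments, perimeter = 10.7222
Total perimeter = 10.722

loops=1 perimeter=10.722


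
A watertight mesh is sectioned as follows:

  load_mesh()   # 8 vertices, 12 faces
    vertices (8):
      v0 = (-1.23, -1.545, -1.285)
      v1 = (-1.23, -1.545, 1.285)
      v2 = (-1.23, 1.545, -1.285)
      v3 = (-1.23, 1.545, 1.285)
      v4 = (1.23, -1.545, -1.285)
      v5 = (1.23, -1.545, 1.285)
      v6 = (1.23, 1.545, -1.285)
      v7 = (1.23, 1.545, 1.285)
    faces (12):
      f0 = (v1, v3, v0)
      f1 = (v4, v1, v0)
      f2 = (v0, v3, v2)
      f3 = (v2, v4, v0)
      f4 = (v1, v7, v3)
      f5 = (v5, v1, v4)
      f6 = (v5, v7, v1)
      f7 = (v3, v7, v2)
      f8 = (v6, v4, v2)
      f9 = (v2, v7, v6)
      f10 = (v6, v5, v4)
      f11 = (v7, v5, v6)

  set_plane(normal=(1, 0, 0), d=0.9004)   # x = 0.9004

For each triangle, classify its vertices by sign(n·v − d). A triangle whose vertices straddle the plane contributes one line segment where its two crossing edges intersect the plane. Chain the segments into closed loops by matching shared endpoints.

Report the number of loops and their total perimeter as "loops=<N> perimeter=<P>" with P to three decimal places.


loops=1 perimeter=11.320

Straddling triangles (8 of 12):
  (v4,v1,v0) [+--] → (0.9004, -1.545, -0.940662)–(0.9004, -1.545, -1.285)  len=0.3443
  (v2,v4,v0) [-+-] → (0.9004, -1.13099, -1.285)–(0.9004, -1.545, -1.285)  len=0.4140
  (v1,v7,v3) [-+-] → (0.9004, 1.13099, 1.285)–(0.9004, 1.545, 1.285)  len=0.4140
  (v5,v1,v4) [+-+] → (0.9004, -1.545, 1.285)–(0.9004, -1.545, -0.940662)  len=2.2257
  (v5,v7,v1) [++-] → (0.9004, 1.13099, 1.285)–(0.9004, -1.545, 1.285)  len=2.6760
  (v3,v7,v2) [-+-] → (0.9004, 1.545, 1.285)–(0.9004, 1.545, 0.940662)  len=0.3443
  (v6,v4,v2) [++-] → (0.9004, -1.13099, -1.285)–(0.9004, 1.545, -1.285)  len=2.6760
  (v2,v7,v6) [-++] → (0.9004, 1.545, 0.940662)–(0.9004, 1.545, -1.285)  len=2.2257

Chained into 1 loop(s):
  loop 1: 8 segments, perimeter = 11.3200
Total perimeter = 11.320


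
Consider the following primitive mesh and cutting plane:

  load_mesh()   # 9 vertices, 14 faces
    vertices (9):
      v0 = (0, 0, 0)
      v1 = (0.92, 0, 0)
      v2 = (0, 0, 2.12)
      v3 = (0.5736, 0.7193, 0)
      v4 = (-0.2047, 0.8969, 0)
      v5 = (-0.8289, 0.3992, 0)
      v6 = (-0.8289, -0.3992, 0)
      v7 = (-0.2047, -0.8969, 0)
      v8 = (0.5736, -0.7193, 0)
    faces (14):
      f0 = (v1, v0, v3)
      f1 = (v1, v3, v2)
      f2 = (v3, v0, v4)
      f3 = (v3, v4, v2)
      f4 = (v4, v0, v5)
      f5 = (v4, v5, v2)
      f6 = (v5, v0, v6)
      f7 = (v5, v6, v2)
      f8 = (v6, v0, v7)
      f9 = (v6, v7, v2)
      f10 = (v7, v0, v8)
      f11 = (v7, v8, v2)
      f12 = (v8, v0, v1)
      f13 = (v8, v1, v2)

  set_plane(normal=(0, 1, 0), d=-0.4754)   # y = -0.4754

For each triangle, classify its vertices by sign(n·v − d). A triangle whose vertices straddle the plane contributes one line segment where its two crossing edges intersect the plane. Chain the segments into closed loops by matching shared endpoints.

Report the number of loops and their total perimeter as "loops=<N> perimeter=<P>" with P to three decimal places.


loops=1 perimeter=3.945

Straddling triangles (6 of 14):
  (v6,v0,v7) [++-] → (-0.108501, -0.4754, 0)–(-0.733332, -0.4754, 0)  len=0.6248
  (v6,v7,v2) [+-+] → (-0.733332, -0.4754, 0)–(-0.108501, -0.4754, 0.996298)  len=1.1760
  (v7,v0,v8) [-+-] → (-0.108501, -0.4754, 0)–(0.379104, -0.4754, 0)  len=0.4876
  (v7,v8,v2) [--+] → (0.379104, -0.4754, 0.718849)–(-0.108501, -0.4754, 0.996298)  len=0.5610
  (v8,v0,v1) [-++] → (0.379104, -0.4754, 0)–(0.691057, -0.4754, 0)  len=0.3120
  (v8,v1,v2) [-++] → (0.691057, -0.4754, 0)–(0.379104, -0.4754, 0.718849)  len=0.7836

Chained into 1 loop(s):
  loop 1: 6 segments, perimeter = 3.9450
Total perimeter = 3.945


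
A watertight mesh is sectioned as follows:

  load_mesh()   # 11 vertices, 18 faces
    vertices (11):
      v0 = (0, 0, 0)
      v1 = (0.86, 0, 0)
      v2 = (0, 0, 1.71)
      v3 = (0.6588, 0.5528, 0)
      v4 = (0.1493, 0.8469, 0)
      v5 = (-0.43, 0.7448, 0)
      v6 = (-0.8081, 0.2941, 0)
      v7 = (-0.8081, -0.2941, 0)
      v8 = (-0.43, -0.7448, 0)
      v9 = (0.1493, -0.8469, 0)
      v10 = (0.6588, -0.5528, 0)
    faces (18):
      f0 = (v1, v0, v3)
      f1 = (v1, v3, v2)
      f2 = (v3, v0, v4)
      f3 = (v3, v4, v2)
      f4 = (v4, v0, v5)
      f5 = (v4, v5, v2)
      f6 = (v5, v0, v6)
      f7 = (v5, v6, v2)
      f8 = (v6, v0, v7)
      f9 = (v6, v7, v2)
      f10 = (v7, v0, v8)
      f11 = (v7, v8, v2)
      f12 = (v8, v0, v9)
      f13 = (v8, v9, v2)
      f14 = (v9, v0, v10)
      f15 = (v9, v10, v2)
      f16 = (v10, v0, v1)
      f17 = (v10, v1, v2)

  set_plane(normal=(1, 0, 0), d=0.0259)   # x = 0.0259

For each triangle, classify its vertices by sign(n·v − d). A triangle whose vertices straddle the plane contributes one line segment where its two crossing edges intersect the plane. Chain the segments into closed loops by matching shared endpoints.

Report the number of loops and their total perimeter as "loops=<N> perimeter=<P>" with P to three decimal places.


Straddling triangles (12 of 18):
  (v1,v0,v3) [+-+] → (0.0259, 0, 0)–(0.0259, 0.0217327, 0)  len=0.0217
  (v1,v3,v2) [++-] → (0.0259, 0.0217327, 1.64277)–(0.0259, 0, 1.6585)  len=0.0268
  (v3,v0,v4) [+-+] → (0.0259, 0.0217327, 0)–(0.0259, 0.146917, 0)  len=0.1252
  (v3,v4,v2) [++-] → (0.0259, 0.146917, 1.41336)–(0.0259, 0.0217327, 1.64277)  len=0.2613
  (v4,v0,v5) [+--] → (0.0259, 0.146917, 0)–(0.0259, 0.825151, 0)  len=0.6782
  (v4,v5,v2) [+--] → (0.0259, 0.825151, 0)–(0.0259, 0.146917, 1.41336)  len=1.5677
  (v8,v0,v9) [--+] → (0.0259, -0.146917, 0)–(0.0259, -0.825151, 0)  len=0.6782
  (v8,v9,v2) [-+-] → (0.0259, -0.825151, 0)–(0.0259, -0.146917, 1.41336)  len=1.5677
  (v9,v0,v10) [+-+] → (0.0259, -0.146917, 0)–(0.0259, -0.0217327, 0)  len=0.1252
  (v9,v10,v2) [++-] → (0.0259, -0.0217327, 1.64277)–(0.0259, -0.146917, 1.41336)  len=0.2613
  (v10,v0,v1) [+-+] → (0.0259, -0.0217327, 0)–(0.0259, 0, 0)  len=0.0217
  (v10,v1,v2) [++-] → (0.0259, 0, 1.6585)–(0.0259, -0.0217327, 1.64277)  len=0.0268

Chained into 1 loop(s):
  loop 1: 12 segments, perimeter = 5.3620
Total perimeter = 5.362

loops=1 perimeter=5.362


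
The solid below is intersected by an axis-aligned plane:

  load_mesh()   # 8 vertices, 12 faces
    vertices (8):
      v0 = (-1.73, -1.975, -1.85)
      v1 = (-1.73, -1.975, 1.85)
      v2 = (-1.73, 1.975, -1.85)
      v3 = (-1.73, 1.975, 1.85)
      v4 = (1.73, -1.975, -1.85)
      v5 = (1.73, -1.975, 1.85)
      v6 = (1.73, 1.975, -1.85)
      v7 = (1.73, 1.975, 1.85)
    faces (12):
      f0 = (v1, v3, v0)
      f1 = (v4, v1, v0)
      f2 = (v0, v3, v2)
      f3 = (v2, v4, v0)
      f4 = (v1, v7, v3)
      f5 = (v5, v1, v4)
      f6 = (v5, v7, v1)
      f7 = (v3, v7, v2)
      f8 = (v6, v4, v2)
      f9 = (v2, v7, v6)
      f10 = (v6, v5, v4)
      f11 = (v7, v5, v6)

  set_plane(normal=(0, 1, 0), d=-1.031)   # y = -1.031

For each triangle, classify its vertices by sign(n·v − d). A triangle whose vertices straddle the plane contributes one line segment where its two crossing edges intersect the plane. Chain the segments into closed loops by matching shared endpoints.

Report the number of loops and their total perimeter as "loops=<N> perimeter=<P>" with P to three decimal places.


Straddling triangles (8 of 12):
  (v1,v3,v0) [-+-] → (-1.73, -1.031, 1.85)–(-1.73, -1.031, -0.965747)  len=2.8157
  (v0,v3,v2) [-++] → (-1.73, -1.031, -0.965747)–(-1.73, -1.031, -1.85)  len=0.8843
  (v2,v4,v0) [+--] → (0.903104, -1.031, -1.85)–(-1.73, -1.031, -1.85)  len=2.6331
  (v1,v7,v3) [-++] → (-0.903104, -1.031, 1.85)–(-1.73, -1.031, 1.85)  len=0.8269
  (v5,v7,v1) [-+-] → (1.73, -1.031, 1.85)–(-0.903104, -1.031, 1.85)  len=2.6331
  (v6,v4,v2) [+-+] → (1.73, -1.031, -1.85)–(0.903104, -1.031, -1.85)  len=0.8269
  (v6,v5,v4) [+--] → (1.73, -1.031, 0.965747)–(1.73, -1.031, -1.85)  len=2.8157
  (v7,v5,v6) [+-+] → (1.73, -1.031, 1.85)–(1.73, -1.031, 0.965747)  len=0.8843

Chained into 1 loop(s):
  loop 1: 8 segments, perimeter = 14.3200
Total perimeter = 14.320

loops=1 perimeter=14.320


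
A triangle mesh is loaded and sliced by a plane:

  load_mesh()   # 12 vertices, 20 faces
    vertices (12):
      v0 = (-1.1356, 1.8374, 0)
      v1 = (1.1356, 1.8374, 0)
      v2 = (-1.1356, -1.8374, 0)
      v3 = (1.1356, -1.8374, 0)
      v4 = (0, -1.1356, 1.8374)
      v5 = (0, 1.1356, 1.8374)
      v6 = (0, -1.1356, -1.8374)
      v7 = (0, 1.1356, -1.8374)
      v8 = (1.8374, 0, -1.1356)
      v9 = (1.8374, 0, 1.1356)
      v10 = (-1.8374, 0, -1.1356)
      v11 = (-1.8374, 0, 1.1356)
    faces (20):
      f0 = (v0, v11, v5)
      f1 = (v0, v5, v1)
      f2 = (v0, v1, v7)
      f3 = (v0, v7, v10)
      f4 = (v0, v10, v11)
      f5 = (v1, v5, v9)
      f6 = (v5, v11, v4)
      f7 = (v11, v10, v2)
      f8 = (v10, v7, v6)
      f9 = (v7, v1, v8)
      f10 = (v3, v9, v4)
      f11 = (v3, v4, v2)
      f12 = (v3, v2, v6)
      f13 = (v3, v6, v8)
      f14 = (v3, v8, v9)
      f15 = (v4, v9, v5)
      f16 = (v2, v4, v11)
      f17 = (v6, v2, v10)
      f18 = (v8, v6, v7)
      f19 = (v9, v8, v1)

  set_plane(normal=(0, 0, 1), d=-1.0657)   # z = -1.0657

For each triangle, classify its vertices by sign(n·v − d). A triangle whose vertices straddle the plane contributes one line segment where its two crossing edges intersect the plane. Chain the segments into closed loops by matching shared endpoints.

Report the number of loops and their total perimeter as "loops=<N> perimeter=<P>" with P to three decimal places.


Straddling triangles (10 of 20):
  (v0,v1,v7) [++-] → (0.476947, 1.43035, -1.0657)–(-0.476947, 1.43035, -1.0657)  len=0.9539
  (v0,v7,v10) [+--] → (-0.476947, 1.43035, -1.0657)–(-1.7942, 0.113098, -1.0657)  len=1.8629
  (v0,v10,v11) [+-+] → (-1.7942, 0.113098, -1.0657)–(-1.8374, 0, -1.0657)  len=0.1211
  (v11,v10,v2) [+-+] → (-1.8374, 0, -1.0657)–(-1.7942, -0.113098, -1.0657)  len=0.1211
  (v7,v1,v8) [-+-] → (0.476947, 1.43035, -1.0657)–(1.7942, 0.113098, -1.0657)  len=1.8629
  (v3,v2,v6) [++-] → (-0.476947, -1.43035, -1.0657)–(0.476947, -1.43035, -1.0657)  len=0.9539
  (v3,v6,v8) [+--] → (0.476947, -1.43035, -1.0657)–(1.7942, -0.113098, -1.0657)  len=1.8629
  (v3,v8,v9) [+-+] → (1.7942, -0.113098, -1.0657)–(1.8374, 0, -1.0657)  len=0.1211
  (v6,v2,v10) [-+-] → (-0.476947, -1.43035, -1.0657)–(-1.7942, -0.113098, -1.0657)  len=1.8629
  (v9,v8,v1) [+-+] → (1.8374, 0, -1.0657)–(1.7942, 0.113098, -1.0657)  len=0.1211

Chained into 1 loop(s):
  loop 1: 10 segments, perimeter = 9.8436
Total perimeter = 9.844

loops=1 perimeter=9.844


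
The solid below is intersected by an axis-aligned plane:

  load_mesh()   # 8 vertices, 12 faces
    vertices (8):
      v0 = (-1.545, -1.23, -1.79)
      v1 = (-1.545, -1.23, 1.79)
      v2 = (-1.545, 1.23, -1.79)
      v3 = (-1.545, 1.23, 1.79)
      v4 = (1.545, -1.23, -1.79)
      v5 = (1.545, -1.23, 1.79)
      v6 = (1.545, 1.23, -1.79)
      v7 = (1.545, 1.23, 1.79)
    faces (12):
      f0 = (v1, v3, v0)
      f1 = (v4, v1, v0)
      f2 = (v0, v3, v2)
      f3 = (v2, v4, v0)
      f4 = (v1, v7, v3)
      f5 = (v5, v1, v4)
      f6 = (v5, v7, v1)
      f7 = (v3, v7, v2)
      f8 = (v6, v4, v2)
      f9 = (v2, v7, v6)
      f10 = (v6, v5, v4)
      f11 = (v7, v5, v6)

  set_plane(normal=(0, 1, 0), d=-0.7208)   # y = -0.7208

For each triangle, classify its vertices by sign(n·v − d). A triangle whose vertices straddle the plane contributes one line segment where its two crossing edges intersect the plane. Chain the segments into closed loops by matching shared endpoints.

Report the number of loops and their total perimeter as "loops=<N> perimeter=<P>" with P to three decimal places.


Straddling triangles (8 of 12):
  (v1,v3,v0) [-+-] → (-1.545, -0.7208, 1.79)–(-1.545, -0.7208, -1.04897)  len=2.8390
  (v0,v3,v2) [-++] → (-1.545, -0.7208, -1.04897)–(-1.545, -0.7208, -1.79)  len=0.7410
  (v2,v4,v0) [+--] → (0.905395, -0.7208, -1.79)–(-1.545, -0.7208, -1.79)  len=2.4504
  (v1,v7,v3) [-++] → (-0.905395, -0.7208, 1.79)–(-1.545, -0.7208, 1.79)  len=0.6396
  (v5,v7,v1) [-+-] → (1.545, -0.7208, 1.79)–(-0.905395, -0.7208, 1.79)  len=2.4504
  (v6,v4,v2) [+-+] → (1.545, -0.7208, -1.79)–(0.905395, -0.7208, -1.79)  len=0.6396
  (v6,v5,v4) [+--] → (1.545, -0.7208, 1.04897)–(1.545, -0.7208, -1.79)  len=2.8390
  (v7,v5,v6) [+-+] → (1.545, -0.7208, 1.79)–(1.545, -0.7208, 1.04897)  len=0.7410

Chained into 1 loop(s):
  loop 1: 8 segments, perimeter = 13.3400
Total perimeter = 13.340

loops=1 perimeter=13.340


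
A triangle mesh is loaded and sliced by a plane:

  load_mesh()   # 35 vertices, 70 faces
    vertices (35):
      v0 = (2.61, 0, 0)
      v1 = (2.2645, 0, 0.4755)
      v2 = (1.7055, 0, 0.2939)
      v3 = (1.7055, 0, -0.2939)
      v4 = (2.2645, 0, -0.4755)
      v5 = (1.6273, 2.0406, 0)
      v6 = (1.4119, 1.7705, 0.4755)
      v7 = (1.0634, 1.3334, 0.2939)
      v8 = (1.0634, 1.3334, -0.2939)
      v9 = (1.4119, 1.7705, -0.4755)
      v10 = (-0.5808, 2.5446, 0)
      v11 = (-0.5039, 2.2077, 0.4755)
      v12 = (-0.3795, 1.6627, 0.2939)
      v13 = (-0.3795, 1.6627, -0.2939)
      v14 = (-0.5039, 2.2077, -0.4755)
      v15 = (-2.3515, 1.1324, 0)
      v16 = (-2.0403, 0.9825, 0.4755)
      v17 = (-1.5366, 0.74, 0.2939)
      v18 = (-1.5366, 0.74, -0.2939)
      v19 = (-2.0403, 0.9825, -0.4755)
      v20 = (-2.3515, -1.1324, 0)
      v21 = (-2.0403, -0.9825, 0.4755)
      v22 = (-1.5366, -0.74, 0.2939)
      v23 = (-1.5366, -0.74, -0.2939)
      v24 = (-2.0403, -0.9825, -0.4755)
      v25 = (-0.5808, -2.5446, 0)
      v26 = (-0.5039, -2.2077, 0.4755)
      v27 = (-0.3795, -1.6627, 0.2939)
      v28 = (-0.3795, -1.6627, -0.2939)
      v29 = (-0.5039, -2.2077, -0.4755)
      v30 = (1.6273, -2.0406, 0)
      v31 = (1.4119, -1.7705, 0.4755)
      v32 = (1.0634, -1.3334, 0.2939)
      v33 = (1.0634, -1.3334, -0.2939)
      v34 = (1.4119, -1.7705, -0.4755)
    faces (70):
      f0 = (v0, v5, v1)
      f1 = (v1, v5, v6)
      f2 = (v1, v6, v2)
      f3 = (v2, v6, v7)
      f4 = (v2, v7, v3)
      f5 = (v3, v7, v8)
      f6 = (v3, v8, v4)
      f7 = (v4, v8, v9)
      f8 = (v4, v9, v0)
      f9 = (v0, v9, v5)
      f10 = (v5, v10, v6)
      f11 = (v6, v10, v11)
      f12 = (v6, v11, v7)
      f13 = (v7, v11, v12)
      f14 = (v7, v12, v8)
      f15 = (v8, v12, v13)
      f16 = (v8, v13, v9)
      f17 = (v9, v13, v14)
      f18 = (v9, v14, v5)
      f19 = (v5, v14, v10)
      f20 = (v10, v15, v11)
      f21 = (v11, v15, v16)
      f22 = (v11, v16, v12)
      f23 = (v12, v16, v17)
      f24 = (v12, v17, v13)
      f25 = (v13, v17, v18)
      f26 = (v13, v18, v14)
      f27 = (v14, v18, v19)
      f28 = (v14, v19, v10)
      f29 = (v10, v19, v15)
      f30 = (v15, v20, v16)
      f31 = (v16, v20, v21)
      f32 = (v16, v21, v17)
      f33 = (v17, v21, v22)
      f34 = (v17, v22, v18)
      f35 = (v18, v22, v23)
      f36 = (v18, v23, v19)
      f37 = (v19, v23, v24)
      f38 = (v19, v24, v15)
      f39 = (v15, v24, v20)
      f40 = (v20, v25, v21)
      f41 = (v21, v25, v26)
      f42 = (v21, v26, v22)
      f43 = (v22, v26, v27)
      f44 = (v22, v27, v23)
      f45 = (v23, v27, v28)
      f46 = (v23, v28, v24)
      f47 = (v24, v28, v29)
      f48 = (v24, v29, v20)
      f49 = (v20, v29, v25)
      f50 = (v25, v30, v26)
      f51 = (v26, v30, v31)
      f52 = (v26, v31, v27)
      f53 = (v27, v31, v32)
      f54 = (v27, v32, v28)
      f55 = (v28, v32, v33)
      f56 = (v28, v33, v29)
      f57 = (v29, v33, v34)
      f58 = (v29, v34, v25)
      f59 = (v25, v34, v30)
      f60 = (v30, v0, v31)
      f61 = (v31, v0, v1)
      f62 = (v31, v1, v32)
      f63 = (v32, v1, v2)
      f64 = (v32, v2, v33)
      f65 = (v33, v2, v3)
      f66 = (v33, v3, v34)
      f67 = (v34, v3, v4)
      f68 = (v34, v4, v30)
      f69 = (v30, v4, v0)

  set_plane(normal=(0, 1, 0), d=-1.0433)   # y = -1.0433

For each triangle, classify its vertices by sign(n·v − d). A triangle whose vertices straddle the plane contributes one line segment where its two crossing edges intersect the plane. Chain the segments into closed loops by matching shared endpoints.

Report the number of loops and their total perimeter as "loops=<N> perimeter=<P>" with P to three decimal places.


Straddling triangles (22 of 70):
  (v15,v20,v16) [+-+] → (-2.3515, -1.0433, 0)–(-2.33839, -1.0433, 0.0200326)  len=0.0239
  (v16,v20,v21) [+-+] → (-2.33839, -1.0433, 0.0200326)–(-2.16652, -1.0433, 0.282635)  len=0.3138
  (v15,v24,v20) [++-] → (-2.16652, -1.0433, -0.282635)–(-2.3515, -1.0433, 0)  len=0.3378
  (v20,v25,v21) [--+] → (-1.98349, -1.0433, 0.456993)–(-2.16652, -1.0433, 0.282635)  len=0.2528
  (v21,v25,v26) [+--] → (-1.98349, -1.0433, 0.456993)–(-1.96406, -1.0433, 0.4755)  len=0.0268
  (v21,v26,v22) [+-+] → (-1.96406, -1.0433, 0.4755)–(-1.32319, -1.0433, 0.331428)  len=0.6569
  (v22,v26,v27) [+--] → (-1.32319, -1.0433, 0.331428)–(-1.15625, -1.0433, 0.2939)  len=0.1711
  (v22,v27,v23) [+-+] → (-1.15625, -1.0433, 0.2939)–(-1.15625, -1.0433, -0.100685)  len=0.3946
  (v23,v27,v28) [+--] → (-1.15625, -1.0433, -0.100685)–(-1.15625, -1.0433, -0.2939)  len=0.1932
  (v23,v28,v24) [+-+] → (-1.15625, -1.0433, -0.2939)–(-1.89185, -1.0433, -0.459268)  len=0.7540
  (v24,v28,v29) [+--] → (-1.89185, -1.0433, -0.459268)–(-1.96406, -1.0433, -0.4755)  len=0.0740
  (v24,v29,v20) [+--] → (-1.96406, -1.0433, -0.4755)–(-2.16652, -1.0433, -0.282635)  len=0.2796
  (v30,v0,v31) [-+-] → (2.10757, -1.0433, 0)–(1.904, -1.0433, 0.280197)  len=0.3463
  (v31,v0,v1) [-++] → (1.904, -1.0433, 0.280197)–(1.76209, -1.0433, 0.4755)  len=0.2414
  (v31,v1,v32) [-+-] → (1.76209, -1.0433, 0.4755)–(1.32472, -1.0433, 0.33341)  len=0.4599
  (v32,v1,v2) [-++] → (1.32472, -1.0433, 0.33341)–(1.2031, -1.0433, 0.2939)  len=0.1279
  (v32,v2,v33) [-+-] → (1.2031, -1.0433, 0.2939)–(1.2031, -1.0433, -0.166016)  len=0.4599
  (v33,v2,v3) [-++] → (1.2031, -1.0433, -0.166016)–(1.2031, -1.0433, -0.2939)  len=0.1279
  (v33,v3,v34) [-+-] → (1.2031, -1.0433, -0.2939)–(1.53249, -1.0433, -0.400911)  len=0.3463
  (v34,v3,v4) [-++] → (1.53249, -1.0433, -0.400911)–(1.76209, -1.0433, -0.4755)  len=0.2414
  (v34,v4,v30) [-+-] → (1.76209, -1.0433, -0.4755)–(1.93872, -1.0433, -0.232391)  len=0.3005
  (v30,v4,v0) [-++] → (1.93872, -1.0433, -0.232391)–(2.10757, -1.0433, 0)  len=0.2873

Chained into 2 loop(s):
  loop 1: 12 segments, perimeter = 3.4786
  loop 2: 10 segments, perimeter = 2.9388
Total perimeter = 6.417

loops=2 perimeter=6.417
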